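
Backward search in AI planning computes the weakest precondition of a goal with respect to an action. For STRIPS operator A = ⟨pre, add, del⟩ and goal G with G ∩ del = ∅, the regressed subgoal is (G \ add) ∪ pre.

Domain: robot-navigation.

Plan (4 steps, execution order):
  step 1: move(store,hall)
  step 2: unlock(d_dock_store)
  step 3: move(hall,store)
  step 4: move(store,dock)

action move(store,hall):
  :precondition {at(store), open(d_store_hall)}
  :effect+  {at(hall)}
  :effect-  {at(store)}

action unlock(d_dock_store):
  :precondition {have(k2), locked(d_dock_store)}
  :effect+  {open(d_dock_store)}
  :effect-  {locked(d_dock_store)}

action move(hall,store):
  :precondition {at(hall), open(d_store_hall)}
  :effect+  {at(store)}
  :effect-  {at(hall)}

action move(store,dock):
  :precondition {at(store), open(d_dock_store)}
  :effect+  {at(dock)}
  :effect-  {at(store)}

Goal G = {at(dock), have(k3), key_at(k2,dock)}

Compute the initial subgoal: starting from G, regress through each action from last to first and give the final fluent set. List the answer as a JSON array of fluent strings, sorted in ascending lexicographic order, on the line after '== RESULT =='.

Work backward from the goal:
  through step 4 (move(store,dock)): drop {at(dock)}, keep {have(k3), key_at(k2,dock)}, require {at(store), open(d_dock_store)}
    → {at(store), have(k3), key_at(k2,dock), open(d_dock_store)}
  through step 3 (move(hall,store)): drop {at(store)}, keep {have(k3), key_at(k2,dock), open(d_dock_store)}, require {at(hall), open(d_store_hall)}
    → {at(hall), have(k3), key_at(k2,dock), open(d_dock_store), open(d_store_hall)}
  through step 2 (unlock(d_dock_store)): drop {open(d_dock_store)}, keep {at(hall), have(k3), key_at(k2,dock), open(d_store_hall)}, require {have(k2), locked(d_dock_store)}
    → {at(hall), have(k2), have(k3), key_at(k2,dock), locked(d_dock_store), open(d_store_hall)}
  through step 1 (move(store,hall)): drop {at(hall)}, keep {have(k2), have(k3), key_at(k2,dock), locked(d_dock_store), open(d_store_hall)}, require {at(store), open(d_store_hall)}
    → {at(store), have(k2), have(k3), key_at(k2,dock), locked(d_dock_store), open(d_store_hall)}

== RESULT ==
["at(store)", "have(k2)", "have(k3)", "key_at(k2,dock)", "locked(d_dock_store)", "open(d_store_hall)"]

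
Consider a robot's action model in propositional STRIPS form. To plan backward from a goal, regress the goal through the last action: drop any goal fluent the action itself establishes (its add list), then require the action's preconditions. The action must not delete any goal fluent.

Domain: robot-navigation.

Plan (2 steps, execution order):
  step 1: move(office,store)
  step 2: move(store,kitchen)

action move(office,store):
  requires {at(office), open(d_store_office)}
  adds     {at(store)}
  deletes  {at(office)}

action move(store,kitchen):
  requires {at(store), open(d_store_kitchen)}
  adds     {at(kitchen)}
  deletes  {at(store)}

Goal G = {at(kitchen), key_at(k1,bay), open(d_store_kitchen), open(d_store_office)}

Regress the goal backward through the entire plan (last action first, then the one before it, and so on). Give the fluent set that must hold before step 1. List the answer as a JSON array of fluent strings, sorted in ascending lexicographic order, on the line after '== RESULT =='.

Work backward from the goal:
  through step 2 (move(store,kitchen)): drop {at(kitchen)}, keep {key_at(k1,bay), open(d_store_kitchen), open(d_store_office)}, require {at(store), open(d_store_kitchen)}
    → {at(store), key_at(k1,bay), open(d_store_kitchen), open(d_store_office)}
  through step 1 (move(office,store)): drop {at(store)}, keep {key_at(k1,bay), open(d_store_kitchen), open(d_store_office)}, require {at(office), open(d_store_office)}
    → {at(office), key_at(k1,bay), open(d_store_kitchen), open(d_store_office)}

== RESULT ==
["at(office)", "key_at(k1,bay)", "open(d_store_kitchen)", "open(d_store_office)"]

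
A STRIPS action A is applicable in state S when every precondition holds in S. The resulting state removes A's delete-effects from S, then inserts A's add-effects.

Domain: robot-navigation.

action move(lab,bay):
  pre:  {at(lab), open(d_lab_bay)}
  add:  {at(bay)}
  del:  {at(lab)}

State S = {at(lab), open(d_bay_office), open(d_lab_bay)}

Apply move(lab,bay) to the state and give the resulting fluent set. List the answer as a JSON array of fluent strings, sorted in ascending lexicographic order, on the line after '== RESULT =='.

Progress:
  pre ⊆ S: {at(lab), open(d_lab_bay)} ⊆ S  — applicable
  S \ del = {open(d_bay_office), open(d_lab_bay)}
  ∪ add   = {at(bay), open(d_bay_office), open(d_lab_bay)}

== RESULT ==
["at(bay)", "open(d_bay_office)", "open(d_lab_bay)"]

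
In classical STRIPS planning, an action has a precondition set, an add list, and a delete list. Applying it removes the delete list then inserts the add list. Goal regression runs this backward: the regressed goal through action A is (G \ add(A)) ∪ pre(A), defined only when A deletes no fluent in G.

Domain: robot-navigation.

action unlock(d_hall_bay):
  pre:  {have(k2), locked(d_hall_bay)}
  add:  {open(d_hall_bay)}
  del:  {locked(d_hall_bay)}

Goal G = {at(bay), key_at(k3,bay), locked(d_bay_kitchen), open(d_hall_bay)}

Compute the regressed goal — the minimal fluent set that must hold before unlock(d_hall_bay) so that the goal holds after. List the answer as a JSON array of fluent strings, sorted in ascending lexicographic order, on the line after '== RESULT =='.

Compute (G \ add) ∪ pre:
  G ∩ del = {}  (empty — regression defined)
  G \ add = {at(bay), key_at(k3,bay), locked(d_bay_kitchen), open(d_hall_bay)} \ {open(d_hall_bay)} = {at(bay), key_at(k3,bay), locked(d_bay_kitchen)}
  ∪ pre   = {at(bay), key_at(k3,bay), locked(d_bay_kitchen)} ∪ {have(k2), locked(d_hall_bay)}
          = {at(bay), have(k2), key_at(k3,bay), locked(d_bay_kitchen), locked(d_hall_bay)}

== RESULT ==
["at(bay)", "have(k2)", "key_at(k3,bay)", "locked(d_bay_kitchen)", "locked(d_hall_bay)"]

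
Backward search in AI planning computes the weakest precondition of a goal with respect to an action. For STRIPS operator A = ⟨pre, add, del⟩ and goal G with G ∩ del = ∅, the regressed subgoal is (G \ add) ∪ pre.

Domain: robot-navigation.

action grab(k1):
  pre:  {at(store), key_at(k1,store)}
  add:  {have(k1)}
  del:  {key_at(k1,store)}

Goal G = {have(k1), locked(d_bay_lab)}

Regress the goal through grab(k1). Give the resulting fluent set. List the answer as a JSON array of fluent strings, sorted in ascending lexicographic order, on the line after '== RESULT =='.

Compute (G \ add) ∪ pre:
  G ∩ del = {}  (empty — regression defined)
  G \ add = {have(k1), locked(d_bay_lab)} \ {have(k1)} = {locked(d_bay_lab)}
  ∪ pre   = {locked(d_bay_lab)} ∪ {at(store), key_at(k1,store)}
          = {at(store), key_at(k1,store), locked(d_bay_lab)}

== RESULT ==
["at(store)", "key_at(k1,store)", "locked(d_bay_lab)"]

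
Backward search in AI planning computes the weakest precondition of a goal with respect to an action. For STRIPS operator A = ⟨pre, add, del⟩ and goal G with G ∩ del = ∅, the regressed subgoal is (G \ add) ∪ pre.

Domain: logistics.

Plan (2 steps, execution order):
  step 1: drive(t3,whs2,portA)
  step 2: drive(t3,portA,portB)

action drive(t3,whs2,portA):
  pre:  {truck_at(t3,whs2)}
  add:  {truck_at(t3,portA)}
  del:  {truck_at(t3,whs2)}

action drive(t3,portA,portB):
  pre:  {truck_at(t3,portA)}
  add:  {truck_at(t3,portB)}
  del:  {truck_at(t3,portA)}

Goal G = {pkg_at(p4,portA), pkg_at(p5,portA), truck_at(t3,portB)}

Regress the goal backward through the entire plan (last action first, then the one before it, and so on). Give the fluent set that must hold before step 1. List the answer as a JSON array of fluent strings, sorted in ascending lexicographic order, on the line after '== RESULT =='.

Work backward from the goal:
  through step 2 (drive(t3,portA,portB)): drop {truck_at(t3,portB)}, keep {pkg_at(p4,portA), pkg_at(p5,portA)}, require {truck_at(t3,portA)}
    → {pkg_at(p4,portA), pkg_at(p5,portA), truck_at(t3,portA)}
  through step 1 (drive(t3,whs2,portA)): drop {truck_at(t3,portA)}, keep {pkg_at(p4,portA), pkg_at(p5,portA)}, require {truck_at(t3,whs2)}
    → {pkg_at(p4,portA), pkg_at(p5,portA), truck_at(t3,whs2)}

== RESULT ==
["pkg_at(p4,portA)", "pkg_at(p5,portA)", "truck_at(t3,whs2)"]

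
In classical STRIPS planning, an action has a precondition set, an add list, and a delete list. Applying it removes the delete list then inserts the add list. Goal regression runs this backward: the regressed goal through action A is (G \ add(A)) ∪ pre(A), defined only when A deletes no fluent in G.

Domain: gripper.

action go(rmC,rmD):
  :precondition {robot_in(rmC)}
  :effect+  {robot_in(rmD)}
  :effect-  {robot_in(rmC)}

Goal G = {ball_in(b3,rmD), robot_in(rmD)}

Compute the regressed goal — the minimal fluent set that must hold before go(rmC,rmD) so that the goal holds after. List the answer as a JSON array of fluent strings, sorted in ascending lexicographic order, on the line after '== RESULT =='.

Regress:
  G ∩ del = {}  (empty — regression defined)
  G \ add = {ball_in(b3,rmD), robot_in(rmD)} \ {robot_in(rmD)} = {ball_in(b3,rmD)}
  ∪ pre   = {ball_in(b3,rmD)} ∪ {robot_in(rmC)}
          = {ball_in(b3,rmD), robot_in(rmC)}

== RESULT ==
["ball_in(b3,rmD)", "robot_in(rmC)"]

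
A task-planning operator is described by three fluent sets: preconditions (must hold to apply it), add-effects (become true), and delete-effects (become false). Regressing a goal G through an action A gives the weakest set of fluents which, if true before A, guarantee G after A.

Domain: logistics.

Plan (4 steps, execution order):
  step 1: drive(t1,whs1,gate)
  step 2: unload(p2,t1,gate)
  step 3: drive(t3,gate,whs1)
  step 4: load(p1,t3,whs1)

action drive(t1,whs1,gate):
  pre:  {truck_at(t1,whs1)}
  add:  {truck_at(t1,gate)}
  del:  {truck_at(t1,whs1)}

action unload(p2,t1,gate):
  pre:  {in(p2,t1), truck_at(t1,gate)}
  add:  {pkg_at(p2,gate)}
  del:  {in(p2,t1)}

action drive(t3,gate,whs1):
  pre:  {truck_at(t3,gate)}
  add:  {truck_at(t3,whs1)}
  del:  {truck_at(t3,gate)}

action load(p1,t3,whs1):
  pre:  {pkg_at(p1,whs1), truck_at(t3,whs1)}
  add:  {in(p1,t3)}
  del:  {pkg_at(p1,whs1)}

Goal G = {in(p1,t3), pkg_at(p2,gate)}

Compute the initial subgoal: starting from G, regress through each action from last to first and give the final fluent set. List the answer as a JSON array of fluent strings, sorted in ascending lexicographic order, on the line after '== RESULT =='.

Work backward from the goal:
  through step 4 (load(p1,t3,whs1)): drop {in(p1,t3)}, keep {pkg_at(p2,gate)}, require {pkg_at(p1,whs1), truck_at(t3,whs1)}
    → {pkg_at(p1,whs1), pkg_at(p2,gate), truck_at(t3,whs1)}
  through step 3 (drive(t3,gate,whs1)): drop {truck_at(t3,whs1)}, keep {pkg_at(p1,whs1), pkg_at(p2,gate)}, require {truck_at(t3,gate)}
    → {pkg_at(p1,whs1), pkg_at(p2,gate), truck_at(t3,gate)}
  through step 2 (unload(p2,t1,gate)): drop {pkg_at(p2,gate)}, keep {pkg_at(p1,whs1), truck_at(t3,gate)}, require {in(p2,t1), truck_at(t1,gate)}
    → {in(p2,t1), pkg_at(p1,whs1), truck_at(t1,gate), truck_at(t3,gate)}
  through step 1 (drive(t1,whs1,gate)): drop {truck_at(t1,gate)}, keep {in(p2,t1), pkg_at(p1,whs1), truck_at(t3,gate)}, require {truck_at(t1,whs1)}
    → {in(p2,t1), pkg_at(p1,whs1), truck_at(t1,whs1), truck_at(t3,gate)}

== RESULT ==
["in(p2,t1)", "pkg_at(p1,whs1)", "truck_at(t1,whs1)", "truck_at(t3,gate)"]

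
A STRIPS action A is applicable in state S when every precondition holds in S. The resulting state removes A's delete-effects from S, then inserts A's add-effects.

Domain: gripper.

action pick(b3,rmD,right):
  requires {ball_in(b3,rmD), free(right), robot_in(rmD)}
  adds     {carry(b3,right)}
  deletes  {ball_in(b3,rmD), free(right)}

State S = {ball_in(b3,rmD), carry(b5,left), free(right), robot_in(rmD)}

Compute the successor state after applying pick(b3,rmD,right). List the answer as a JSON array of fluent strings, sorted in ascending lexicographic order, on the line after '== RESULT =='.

Progress:
  pre ⊆ S: {ball_in(b3,rmD), free(right), robot_in(rmD)} ⊆ S  — applicable
  S \ del = {carry(b5,left), robot_in(rmD)}
  ∪ add   = {carry(b3,right), carry(b5,left), robot_in(rmD)}

== RESULT ==
["carry(b3,right)", "carry(b5,left)", "robot_in(rmD)"]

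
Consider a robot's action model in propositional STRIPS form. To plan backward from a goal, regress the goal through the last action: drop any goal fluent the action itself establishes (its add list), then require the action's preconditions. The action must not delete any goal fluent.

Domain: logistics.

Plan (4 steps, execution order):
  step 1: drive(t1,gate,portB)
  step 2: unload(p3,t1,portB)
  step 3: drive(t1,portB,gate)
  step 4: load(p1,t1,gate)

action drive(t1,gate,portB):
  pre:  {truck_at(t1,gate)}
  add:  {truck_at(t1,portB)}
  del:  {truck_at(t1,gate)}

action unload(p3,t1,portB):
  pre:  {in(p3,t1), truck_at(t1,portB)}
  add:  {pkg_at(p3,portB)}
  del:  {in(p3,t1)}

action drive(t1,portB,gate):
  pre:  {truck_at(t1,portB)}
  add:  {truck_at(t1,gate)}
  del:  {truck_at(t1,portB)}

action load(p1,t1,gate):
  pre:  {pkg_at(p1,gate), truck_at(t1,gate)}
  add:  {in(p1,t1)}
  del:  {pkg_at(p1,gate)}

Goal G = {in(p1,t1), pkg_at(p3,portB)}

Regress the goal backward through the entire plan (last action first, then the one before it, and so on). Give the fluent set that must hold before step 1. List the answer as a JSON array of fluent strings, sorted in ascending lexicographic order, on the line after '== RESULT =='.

Regress step by step:
  through step 4 (load(p1,t1,gate)): drop {in(p1,t1)}, keep {pkg_at(p3,portB)}, require {pkg_at(p1,gate), truck_at(t1,gate)}
    → {pkg_at(p1,gate), pkg_at(p3,portB), truck_at(t1,gate)}
  through step 3 (drive(t1,portB,gate)): drop {truck_at(t1,gate)}, keep {pkg_at(p1,gate), pkg_at(p3,portB)}, require {truck_at(t1,portB)}
    → {pkg_at(p1,gate), pkg_at(p3,portB), truck_at(t1,portB)}
  through step 2 (unload(p3,t1,portB)): drop {pkg_at(p3,portB)}, keep {pkg_at(p1,gate), truck_at(t1,portB)}, require {in(p3,t1), truck_at(t1,portB)}
    → {in(p3,t1), pkg_at(p1,gate), truck_at(t1,portB)}
  through step 1 (drive(t1,gate,portB)): drop {truck_at(t1,portB)}, keep {in(p3,t1), pkg_at(p1,gate)}, require {truck_at(t1,gate)}
    → {in(p3,t1), pkg_at(p1,gate), truck_at(t1,gate)}

== RESULT ==
["in(p3,t1)", "pkg_at(p1,gate)", "truck_at(t1,gate)"]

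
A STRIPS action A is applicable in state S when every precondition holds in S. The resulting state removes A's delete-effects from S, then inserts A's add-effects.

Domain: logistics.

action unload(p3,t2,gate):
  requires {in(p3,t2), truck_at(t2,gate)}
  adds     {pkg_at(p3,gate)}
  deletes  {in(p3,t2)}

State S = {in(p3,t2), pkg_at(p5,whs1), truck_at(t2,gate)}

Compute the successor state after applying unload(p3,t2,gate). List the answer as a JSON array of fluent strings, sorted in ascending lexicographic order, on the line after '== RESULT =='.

Progress:
  pre ⊆ S: {in(p3,t2), truck_at(t2,gate)} ⊆ S  — applicable
  S \ del = {pkg_at(p5,whs1), truck_at(t2,gate)}
  ∪ add   = {pkg_at(p3,gate), pkg_at(p5,whs1), truck_at(t2,gate)}

== RESULT ==
["pkg_at(p3,gate)", "pkg_at(p5,whs1)", "truck_at(t2,gate)"]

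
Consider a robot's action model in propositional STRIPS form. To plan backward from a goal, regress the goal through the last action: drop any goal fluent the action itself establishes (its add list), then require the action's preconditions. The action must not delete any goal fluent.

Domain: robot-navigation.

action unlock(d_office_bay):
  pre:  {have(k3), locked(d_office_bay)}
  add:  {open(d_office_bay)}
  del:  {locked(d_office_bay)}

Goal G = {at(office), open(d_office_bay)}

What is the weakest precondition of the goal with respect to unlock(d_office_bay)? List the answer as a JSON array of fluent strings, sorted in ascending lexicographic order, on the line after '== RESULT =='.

Compute (G \ add) ∪ pre:
  G ∩ del = {}  (empty — regression defined)
  G \ add = {at(office), open(d_office_bay)} \ {open(d_office_bay)} = {at(office)}
  ∪ pre   = {at(office)} ∪ {have(k3), locked(d_office_bay)}
          = {at(office), have(k3), locked(d_office_bay)}

== RESULT ==
["at(office)", "have(k3)", "locked(d_office_bay)"]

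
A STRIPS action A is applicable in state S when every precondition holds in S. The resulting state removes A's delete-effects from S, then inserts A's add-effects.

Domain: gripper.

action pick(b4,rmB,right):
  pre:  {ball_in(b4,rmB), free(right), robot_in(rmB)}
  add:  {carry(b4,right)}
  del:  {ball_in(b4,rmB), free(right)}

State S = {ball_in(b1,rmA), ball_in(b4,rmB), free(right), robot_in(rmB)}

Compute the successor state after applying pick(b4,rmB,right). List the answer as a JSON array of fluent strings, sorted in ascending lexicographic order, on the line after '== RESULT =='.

Compute (S \ del) ∪ add:
  pre ⊆ S: {ball_in(b4,rmB), free(right), robot_in(rmB)} ⊆ S  — applicable
  S \ del = {ball_in(b1,rmA), robot_in(rmB)}
  ∪ add   = {ball_in(b1,rmA), carry(b4,right), robot_in(rmB)}

== RESULT ==
["ball_in(b1,rmA)", "carry(b4,right)", "robot_in(rmB)"]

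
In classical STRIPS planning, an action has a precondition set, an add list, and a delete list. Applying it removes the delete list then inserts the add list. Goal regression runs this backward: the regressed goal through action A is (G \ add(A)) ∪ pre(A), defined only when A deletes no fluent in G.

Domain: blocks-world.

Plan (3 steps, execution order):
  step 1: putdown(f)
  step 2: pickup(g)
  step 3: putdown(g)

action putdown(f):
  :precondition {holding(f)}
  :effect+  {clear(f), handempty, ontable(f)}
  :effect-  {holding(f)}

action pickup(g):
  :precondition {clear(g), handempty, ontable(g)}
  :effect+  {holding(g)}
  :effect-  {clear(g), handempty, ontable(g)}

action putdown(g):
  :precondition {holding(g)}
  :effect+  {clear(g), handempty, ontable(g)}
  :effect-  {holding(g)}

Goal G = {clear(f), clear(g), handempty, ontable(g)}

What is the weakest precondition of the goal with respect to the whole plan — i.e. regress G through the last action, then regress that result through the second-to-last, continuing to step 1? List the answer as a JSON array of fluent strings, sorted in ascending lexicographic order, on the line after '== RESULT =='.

Regress step by step:
  through step 3 (putdown(g)): drop {clear(g), handempty, ontable(g)}, keep {clear(f)}, require {holding(g)}
    → {clear(f), holding(g)}
  through step 2 (pickup(g)): drop {holding(g)}, keep {clear(f)}, require {clear(g), handempty, ontable(g)}
    → {clear(f), clear(g), handempty, ontable(g)}
  through step 1 (putdown(f)): drop {clear(f), handempty}, keep {clear(g), ontable(g)}, require {holding(f)}
    → {clear(g), holding(f), ontable(g)}

== RESULT ==
["clear(g)", "holding(f)", "ontable(g)"]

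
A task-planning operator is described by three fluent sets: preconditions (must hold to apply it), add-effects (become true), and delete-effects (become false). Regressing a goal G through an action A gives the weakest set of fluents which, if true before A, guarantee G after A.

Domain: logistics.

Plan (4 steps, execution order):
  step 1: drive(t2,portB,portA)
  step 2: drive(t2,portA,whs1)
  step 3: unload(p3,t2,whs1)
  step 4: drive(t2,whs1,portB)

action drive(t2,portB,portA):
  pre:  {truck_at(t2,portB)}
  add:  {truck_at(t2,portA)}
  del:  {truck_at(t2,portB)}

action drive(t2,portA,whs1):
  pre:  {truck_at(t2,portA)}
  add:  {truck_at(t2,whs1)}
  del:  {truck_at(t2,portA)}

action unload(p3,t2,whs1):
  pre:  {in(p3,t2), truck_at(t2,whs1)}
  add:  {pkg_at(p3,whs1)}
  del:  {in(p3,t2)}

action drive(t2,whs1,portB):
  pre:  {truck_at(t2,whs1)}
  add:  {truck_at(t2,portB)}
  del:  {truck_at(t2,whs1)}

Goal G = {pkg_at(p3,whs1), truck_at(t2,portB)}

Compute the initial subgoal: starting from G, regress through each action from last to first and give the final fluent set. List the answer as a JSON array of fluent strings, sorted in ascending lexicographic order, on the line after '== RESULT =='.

Regress step by step:
  through step 4 (drive(t2,whs1,portB)): drop {truck_at(t2,portB)}, keep {pkg_at(p3,whs1)}, require {truck_at(t2,whs1)}
    → {pkg_at(p3,whs1), truck_at(t2,whs1)}
  through step 3 (unload(p3,t2,whs1)): drop {pkg_at(p3,whs1)}, keep {truck_at(t2,whs1)}, require {in(p3,t2), truck_at(t2,whs1)}
    → {in(p3,t2), truck_at(t2,whs1)}
  through step 2 (drive(t2,portA,whs1)): drop {truck_at(t2,whs1)}, keep {in(p3,t2)}, require {truck_at(t2,portA)}
    → {in(p3,t2), truck_at(t2,portA)}
  through step 1 (drive(t2,portB,portA)): drop {truck_at(t2,portA)}, keep {in(p3,t2)}, require {truck_at(t2,portB)}
    → {in(p3,t2), truck_at(t2,portB)}

== RESULT ==
["in(p3,t2)", "truck_at(t2,portB)"]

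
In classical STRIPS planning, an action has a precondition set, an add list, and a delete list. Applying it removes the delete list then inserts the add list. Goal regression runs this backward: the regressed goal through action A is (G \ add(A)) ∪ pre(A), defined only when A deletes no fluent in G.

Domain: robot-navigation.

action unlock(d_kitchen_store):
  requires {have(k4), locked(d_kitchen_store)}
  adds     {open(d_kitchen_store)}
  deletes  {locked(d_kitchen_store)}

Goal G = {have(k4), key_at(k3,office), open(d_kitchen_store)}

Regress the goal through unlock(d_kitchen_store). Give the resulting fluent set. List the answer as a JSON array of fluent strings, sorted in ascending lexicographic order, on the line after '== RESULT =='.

Compute (G \ add) ∪ pre:
  G ∩ del = {}  (empty — regression defined)
  G \ add = {have(k4), key_at(k3,office), open(d_kitchen_store)} \ {open(d_kitchen_store)} = {have(k4), key_at(k3,office)}
  ∪ pre   = {have(k4), key_at(k3,office)} ∪ {have(k4), locked(d_kitchen_store)}
          = {have(k4), key_at(k3,office), locked(d_kitchen_store)}

== RESULT ==
["have(k4)", "key_at(k3,office)", "locked(d_kitchen_store)"]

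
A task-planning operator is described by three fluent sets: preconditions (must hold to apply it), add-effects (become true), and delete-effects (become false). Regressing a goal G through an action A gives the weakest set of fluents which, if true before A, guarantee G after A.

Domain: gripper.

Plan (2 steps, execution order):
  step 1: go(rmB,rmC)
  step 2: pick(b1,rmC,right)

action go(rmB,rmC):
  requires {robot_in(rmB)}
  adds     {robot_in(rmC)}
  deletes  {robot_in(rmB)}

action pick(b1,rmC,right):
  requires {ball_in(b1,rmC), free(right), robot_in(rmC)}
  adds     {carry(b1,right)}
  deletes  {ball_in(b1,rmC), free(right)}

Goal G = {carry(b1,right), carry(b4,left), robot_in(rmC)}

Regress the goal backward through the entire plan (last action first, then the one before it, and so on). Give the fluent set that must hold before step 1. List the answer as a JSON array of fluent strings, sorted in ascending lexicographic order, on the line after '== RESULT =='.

Work backward from the goal:
  through step 2 (pick(b1,rmC,right)): drop {carry(b1,right)}, keep {carry(b4,left), robot_in(rmC)}, require {ball_in(b1,rmC), free(right), robot_in(rmC)}
    → {ball_in(b1,rmC), carry(b4,left), free(right), robot_in(rmC)}
  through step 1 (go(rmB,rmC)): drop {robot_in(rmC)}, keep {ball_in(b1,rmC), carry(b4,left), free(right)}, require {robot_in(rmB)}
    → {ball_in(b1,rmC), carry(b4,left), free(right), robot_in(rmB)}

== RESULT ==
["ball_in(b1,rmC)", "carry(b4,left)", "free(right)", "robot_in(rmB)"]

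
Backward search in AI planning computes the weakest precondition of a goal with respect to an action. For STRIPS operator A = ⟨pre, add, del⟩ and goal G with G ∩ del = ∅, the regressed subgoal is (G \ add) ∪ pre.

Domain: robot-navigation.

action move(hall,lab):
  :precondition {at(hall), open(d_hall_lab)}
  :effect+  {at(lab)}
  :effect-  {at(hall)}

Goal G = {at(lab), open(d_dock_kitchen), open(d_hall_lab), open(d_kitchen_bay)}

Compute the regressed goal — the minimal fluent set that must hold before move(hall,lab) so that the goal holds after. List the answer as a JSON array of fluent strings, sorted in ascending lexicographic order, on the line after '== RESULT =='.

Compute (G \ add) ∪ pre:
  G ∩ del = {}  (empty — regression defined)
  G \ add = {at(lab), open(d_dock_kitchen), open(d_hall_lab), open(d_kitchen_bay)} \ {at(lab)} = {open(d_dock_kitchen), open(d_hall_lab), open(d_kitchen_bay)}
  ∪ pre   = {open(d_dock_kitchen), open(d_hall_lab), open(d_kitchen_bay)} ∪ {at(hall), open(d_hall_lab)}
          = {at(hall), open(d_dock_kitchen), open(d_hall_lab), open(d_kitchen_bay)}

== RESULT ==
["at(hall)", "open(d_dock_kitchen)", "open(d_hall_lab)", "open(d_kitchen_bay)"]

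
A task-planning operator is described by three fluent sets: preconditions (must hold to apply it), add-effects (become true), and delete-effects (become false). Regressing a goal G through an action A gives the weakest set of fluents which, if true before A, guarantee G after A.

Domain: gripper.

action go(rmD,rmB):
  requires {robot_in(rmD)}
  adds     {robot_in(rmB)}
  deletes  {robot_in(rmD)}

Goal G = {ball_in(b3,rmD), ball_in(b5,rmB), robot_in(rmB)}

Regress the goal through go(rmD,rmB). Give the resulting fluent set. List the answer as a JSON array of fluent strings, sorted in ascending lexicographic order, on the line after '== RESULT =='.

Regress:
  G ∩ del = {}  (empty — regression defined)
  G \ add = {ball_in(b3,rmD), ball_in(b5,rmB), robot_in(rmB)} \ {robot_in(rmB)} = {ball_in(b3,rmD), ball_in(b5,rmB)}
  ∪ pre   = {ball_in(b3,rmD), ball_in(b5,rmB)} ∪ {robot_in(rmD)}
          = {ball_in(b3,rmD), ball_in(b5,rmB), robot_in(rmD)}

== RESULT ==
["ball_in(b3,rmD)", "ball_in(b5,rmB)", "robot_in(rmD)"]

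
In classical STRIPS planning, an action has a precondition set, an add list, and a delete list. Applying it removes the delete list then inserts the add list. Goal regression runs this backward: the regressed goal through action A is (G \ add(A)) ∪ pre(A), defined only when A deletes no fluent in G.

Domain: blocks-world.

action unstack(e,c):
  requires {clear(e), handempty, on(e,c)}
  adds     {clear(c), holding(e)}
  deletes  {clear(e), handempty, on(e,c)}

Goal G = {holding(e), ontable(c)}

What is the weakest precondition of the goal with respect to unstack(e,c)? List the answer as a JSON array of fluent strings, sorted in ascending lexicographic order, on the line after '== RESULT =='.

Regress:
  G ∩ del = {}  (empty — regression defined)
  G \ add = {holding(e), ontable(c)} \ {clear(c), holding(e)} = {ontable(c)}
  ∪ pre   = {ontable(c)} ∪ {clear(e), handempty, on(e,c)}
          = {clear(e), handempty, on(e,c), ontable(c)}

== RESULT ==
["clear(e)", "handempty", "on(e,c)", "ontable(c)"]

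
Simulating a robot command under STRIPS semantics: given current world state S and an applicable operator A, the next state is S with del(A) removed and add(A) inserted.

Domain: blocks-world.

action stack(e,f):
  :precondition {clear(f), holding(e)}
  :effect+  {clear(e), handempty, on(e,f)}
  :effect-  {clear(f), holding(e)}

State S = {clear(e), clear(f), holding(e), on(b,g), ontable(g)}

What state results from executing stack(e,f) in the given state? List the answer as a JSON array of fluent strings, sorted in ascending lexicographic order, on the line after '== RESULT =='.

Progress:
  pre ⊆ S: {clear(f), holding(e)} ⊆ S  — applicable
  S \ del = {clear(e), on(b,g), ontable(g)}
  ∪ add   = {clear(e), handempty, on(b,g), on(e,f), ontable(g)}

== RESULT ==
["clear(e)", "handempty", "on(b,g)", "on(e,f)", "ontable(g)"]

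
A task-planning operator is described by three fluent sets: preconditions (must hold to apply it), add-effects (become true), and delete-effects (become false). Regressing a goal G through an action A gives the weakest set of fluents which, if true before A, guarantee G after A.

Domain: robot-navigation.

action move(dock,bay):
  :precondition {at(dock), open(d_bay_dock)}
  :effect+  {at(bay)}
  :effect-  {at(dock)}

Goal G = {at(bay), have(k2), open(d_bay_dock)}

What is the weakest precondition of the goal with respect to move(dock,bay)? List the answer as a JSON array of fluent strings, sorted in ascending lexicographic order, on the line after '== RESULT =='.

Compute (G \ add) ∪ pre:
  G ∩ del = {}  (empty — regression defined)
  G \ add = {at(bay), have(k2), open(d_bay_dock)} \ {at(bay)} = {have(k2), open(d_bay_dock)}
  ∪ pre   = {have(k2), open(d_bay_dock)} ∪ {at(dock), open(d_bay_dock)}
          = {at(dock), have(k2), open(d_bay_dock)}

== RESULT ==
["at(dock)", "have(k2)", "open(d_bay_dock)"]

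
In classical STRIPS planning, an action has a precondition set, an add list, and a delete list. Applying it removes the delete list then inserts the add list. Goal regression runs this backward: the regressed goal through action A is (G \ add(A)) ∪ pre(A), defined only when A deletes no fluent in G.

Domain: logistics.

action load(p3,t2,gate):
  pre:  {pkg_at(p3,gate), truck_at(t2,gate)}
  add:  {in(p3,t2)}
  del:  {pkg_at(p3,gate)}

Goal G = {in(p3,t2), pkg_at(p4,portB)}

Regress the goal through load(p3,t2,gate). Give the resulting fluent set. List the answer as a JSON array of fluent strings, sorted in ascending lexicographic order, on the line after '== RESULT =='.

Compute (G \ add) ∪ pre:
  G ∩ del = {}  (empty — regression defined)
  G \ add = {in(p3,t2), pkg_at(p4,portB)} \ {in(p3,t2)} = {pkg_at(p4,portB)}
  ∪ pre   = {pkg_at(p4,portB)} ∪ {pkg_at(p3,gate), truck_at(t2,gate)}
          = {pkg_at(p3,gate), pkg_at(p4,portB), truck_at(t2,gate)}

== RESULT ==
["pkg_at(p3,gate)", "pkg_at(p4,portB)", "truck_at(t2,gate)"]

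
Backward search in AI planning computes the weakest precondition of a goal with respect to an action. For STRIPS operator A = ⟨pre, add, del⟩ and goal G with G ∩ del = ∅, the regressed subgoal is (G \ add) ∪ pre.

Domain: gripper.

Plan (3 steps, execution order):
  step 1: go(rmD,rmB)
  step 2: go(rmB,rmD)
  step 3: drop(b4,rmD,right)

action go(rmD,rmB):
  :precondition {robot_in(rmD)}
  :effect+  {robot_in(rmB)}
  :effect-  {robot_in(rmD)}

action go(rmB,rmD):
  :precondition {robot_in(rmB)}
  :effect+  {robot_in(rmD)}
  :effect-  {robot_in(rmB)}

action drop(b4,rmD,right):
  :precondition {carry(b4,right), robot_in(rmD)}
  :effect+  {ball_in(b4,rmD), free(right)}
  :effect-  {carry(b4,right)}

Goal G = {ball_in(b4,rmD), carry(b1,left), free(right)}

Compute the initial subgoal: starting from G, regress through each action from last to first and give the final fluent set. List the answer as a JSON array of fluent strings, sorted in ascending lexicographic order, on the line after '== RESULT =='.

Work backward from the goal:
  through step 3 (drop(b4,rmD,right)): drop {ball_in(b4,rmD), free(right)}, keep {carry(b1,left)}, require {carry(b4,right), robot_in(rmD)}
    → {carry(b1,left), carry(b4,right), robot_in(rmD)}
  through step 2 (go(rmB,rmD)): drop {robot_in(rmD)}, keep {carry(b1,left), carry(b4,right)}, require {robot_in(rmB)}
    → {carry(b1,left), carry(b4,right), robot_in(rmB)}
  through step 1 (go(rmD,rmB)): drop {robot_in(rmB)}, keep {carry(b1,left), carry(b4,right)}, require {robot_in(rmD)}
    → {carry(b1,left), carry(b4,right), robot_in(rmD)}

== RESULT ==
["carry(b1,left)", "carry(b4,right)", "robot_in(rmD)"]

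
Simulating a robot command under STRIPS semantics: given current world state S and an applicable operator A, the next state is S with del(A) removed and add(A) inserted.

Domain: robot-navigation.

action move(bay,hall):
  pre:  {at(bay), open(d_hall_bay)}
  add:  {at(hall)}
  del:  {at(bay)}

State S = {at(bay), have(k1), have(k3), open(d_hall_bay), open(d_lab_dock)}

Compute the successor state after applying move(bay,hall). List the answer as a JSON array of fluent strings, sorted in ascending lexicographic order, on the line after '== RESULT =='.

Progress:
  pre ⊆ S: {at(bay), open(d_hall_bay)} ⊆ S  — applicable
  S \ del = {have(k1), have(k3), open(d_hall_bay), open(d_lab_dock)}
  ∪ add   = {at(hall), have(k1), have(k3), open(d_hall_bay), open(d_lab_dock)}

== RESULT ==
["at(hall)", "have(k1)", "have(k3)", "open(d_hall_bay)", "open(d_lab_dock)"]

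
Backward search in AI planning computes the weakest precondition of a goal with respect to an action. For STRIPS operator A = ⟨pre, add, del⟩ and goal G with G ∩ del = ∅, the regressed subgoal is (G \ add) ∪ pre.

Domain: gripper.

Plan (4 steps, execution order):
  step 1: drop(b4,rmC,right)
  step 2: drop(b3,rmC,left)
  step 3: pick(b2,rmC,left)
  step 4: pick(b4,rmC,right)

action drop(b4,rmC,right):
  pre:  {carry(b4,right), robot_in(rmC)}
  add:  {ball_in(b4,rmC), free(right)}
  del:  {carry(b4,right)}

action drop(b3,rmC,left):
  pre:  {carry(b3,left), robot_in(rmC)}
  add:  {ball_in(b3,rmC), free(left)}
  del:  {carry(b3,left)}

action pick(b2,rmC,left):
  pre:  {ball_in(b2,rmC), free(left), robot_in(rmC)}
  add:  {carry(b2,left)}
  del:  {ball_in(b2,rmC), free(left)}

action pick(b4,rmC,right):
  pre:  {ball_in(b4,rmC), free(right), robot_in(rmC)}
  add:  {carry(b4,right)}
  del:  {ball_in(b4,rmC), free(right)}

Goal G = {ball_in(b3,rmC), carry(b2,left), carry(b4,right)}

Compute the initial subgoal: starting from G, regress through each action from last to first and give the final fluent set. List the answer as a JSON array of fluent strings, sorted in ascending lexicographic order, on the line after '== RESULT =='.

Regress step by step:
  through step 4 (pick(b4,rmC,right)): drop {carry(b4,right)}, keep {ball_in(b3,rmC), carry(b2,left)}, require {ball_in(b4,rmC), free(right), robot_in(rmC)}
    → {ball_in(b3,rmC), ball_in(b4,rmC), carry(b2,left), free(right), robot_in(rmC)}
  through step 3 (pick(b2,rmC,left)): drop {carry(b2,left)}, keep {ball_in(b3,rmC), ball_in(b4,rmC), free(right), robot_in(rmC)}, require {ball_in(b2,rmC), free(left), robot_in(rmC)}
    → {ball_in(b2,rmC), ball_in(b3,rmC), ball_in(b4,rmC), free(left), free(right), robot_in(rmC)}
  through step 2 (drop(b3,rmC,left)): drop {ball_in(b3,rmC), free(left)}, keep {ball_in(b2,rmC), ball_in(b4,rmC), free(right), robot_in(rmC)}, require {carry(b3,left), robot_in(rmC)}
    → {ball_in(b2,rmC), ball_in(b4,rmC), carry(b3,left), free(right), robot_in(rmC)}
  through step 1 (drop(b4,rmC,right)): drop {ball_in(b4,rmC), free(right)}, keep {ball_in(b2,rmC), carry(b3,left), robot_in(rmC)}, require {carry(b4,right), robot_in(rmC)}
    → {ball_in(b2,rmC), carry(b3,left), carry(b4,right), robot_in(rmC)}

== RESULT ==
["ball_in(b2,rmC)", "carry(b3,left)", "carry(b4,right)", "robot_in(rmC)"]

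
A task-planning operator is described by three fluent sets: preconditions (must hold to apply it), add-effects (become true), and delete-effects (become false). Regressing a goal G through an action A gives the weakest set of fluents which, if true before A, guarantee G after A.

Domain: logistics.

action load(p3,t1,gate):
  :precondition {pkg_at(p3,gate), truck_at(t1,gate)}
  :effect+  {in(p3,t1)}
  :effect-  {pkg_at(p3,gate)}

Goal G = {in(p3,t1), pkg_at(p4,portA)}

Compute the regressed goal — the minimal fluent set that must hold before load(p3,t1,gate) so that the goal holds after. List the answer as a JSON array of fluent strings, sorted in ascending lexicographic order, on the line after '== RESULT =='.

Regress:
  G ∩ del = {}  (empty — regression defined)
  G \ add = {in(p3,t1), pkg_at(p4,portA)} \ {in(p3,t1)} = {pkg_at(p4,portA)}
  ∪ pre   = {pkg_at(p4,portA)} ∪ {pkg_at(p3,gate), truck_at(t1,gate)}
          = {pkg_at(p3,gate), pkg_at(p4,portA), truck_at(t1,gate)}

== RESULT ==
["pkg_at(p3,gate)", "pkg_at(p4,portA)", "truck_at(t1,gate)"]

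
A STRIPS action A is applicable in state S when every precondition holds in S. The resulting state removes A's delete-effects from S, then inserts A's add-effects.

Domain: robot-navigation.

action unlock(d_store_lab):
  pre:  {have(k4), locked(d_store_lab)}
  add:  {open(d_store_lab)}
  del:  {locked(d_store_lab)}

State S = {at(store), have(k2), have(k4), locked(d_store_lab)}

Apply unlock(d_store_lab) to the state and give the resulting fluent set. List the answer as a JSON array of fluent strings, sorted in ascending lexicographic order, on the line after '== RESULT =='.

Compute (S \ del) ∪ add:
  pre ⊆ S: {have(k4), locked(d_store_lab)} ⊆ S  — applicable
  S \ del = {at(store), have(k2), have(k4)}
  ∪ add   = {at(store), have(k2), have(k4), open(d_store_lab)}

== RESULT ==
["at(store)", "have(k2)", "have(k4)", "open(d_store_lab)"]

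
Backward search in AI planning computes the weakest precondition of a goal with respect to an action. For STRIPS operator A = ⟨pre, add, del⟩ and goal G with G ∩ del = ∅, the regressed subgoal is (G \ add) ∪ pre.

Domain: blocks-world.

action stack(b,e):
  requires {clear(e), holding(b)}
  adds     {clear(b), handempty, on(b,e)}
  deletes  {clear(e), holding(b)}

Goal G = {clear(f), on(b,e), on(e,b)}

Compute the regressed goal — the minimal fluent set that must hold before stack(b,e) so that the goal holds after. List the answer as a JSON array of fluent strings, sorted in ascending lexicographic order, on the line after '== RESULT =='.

Regress:
  G ∩ del = {}  (empty — regression defined)
  G \ add = {clear(f), on(b,e), on(e,b)} \ {clear(b), handempty, on(b,e)} = {clear(f), on(e,b)}
  ∪ pre   = {clear(f), on(e,b)} ∪ {clear(e), holding(b)}
          = {clear(e), clear(f), holding(b), on(e,b)}

== RESULT ==
["clear(e)", "clear(f)", "holding(b)", "on(e,b)"]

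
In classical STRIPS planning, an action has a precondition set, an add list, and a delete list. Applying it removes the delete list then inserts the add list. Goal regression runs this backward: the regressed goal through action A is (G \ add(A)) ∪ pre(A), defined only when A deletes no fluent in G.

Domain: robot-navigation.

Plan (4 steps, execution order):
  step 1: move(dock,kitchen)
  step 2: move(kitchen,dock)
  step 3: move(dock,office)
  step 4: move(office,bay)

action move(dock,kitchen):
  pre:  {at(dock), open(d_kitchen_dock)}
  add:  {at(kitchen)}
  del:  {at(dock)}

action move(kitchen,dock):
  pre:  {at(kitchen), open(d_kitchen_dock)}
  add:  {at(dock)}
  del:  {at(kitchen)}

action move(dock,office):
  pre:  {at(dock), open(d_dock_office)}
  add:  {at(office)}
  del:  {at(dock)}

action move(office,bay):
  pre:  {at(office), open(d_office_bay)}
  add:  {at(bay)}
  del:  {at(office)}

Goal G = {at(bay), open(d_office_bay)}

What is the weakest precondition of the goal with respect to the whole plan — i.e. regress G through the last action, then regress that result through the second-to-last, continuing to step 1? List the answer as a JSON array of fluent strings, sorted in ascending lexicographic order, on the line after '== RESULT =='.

Work backward from the goal:
  through step 4 (move(office,bay)): drop {at(bay)}, keep {open(d_office_bay)}, require {at(office), open(d_office_bay)}
    → {at(office), open(d_office_bay)}
  through step 3 (move(dock,office)): drop {at(office)}, keep {open(d_office_bay)}, require {at(dock), open(d_dock_office)}
    → {at(dock), open(d_dock_office), open(d_office_bay)}
  through step 2 (move(kitchen,dock)): drop {at(dock)}, keep {open(d_dock_office), open(d_office_bay)}, require {at(kitchen), open(d_kitchen_dock)}
    → {at(kitchen), open(d_dock_office), open(d_kitchen_dock), open(d_office_bay)}
  through step 1 (move(dock,kitchen)): drop {at(kitchen)}, keep {open(d_dock_office), open(d_kitchen_dock), open(d_office_bay)}, require {at(dock), open(d_kitchen_dock)}
    → {at(dock), open(d_dock_office), open(d_kitchen_dock), open(d_office_bay)}

== RESULT ==
["at(dock)", "open(d_dock_office)", "open(d_kitchen_dock)", "open(d_office_bay)"]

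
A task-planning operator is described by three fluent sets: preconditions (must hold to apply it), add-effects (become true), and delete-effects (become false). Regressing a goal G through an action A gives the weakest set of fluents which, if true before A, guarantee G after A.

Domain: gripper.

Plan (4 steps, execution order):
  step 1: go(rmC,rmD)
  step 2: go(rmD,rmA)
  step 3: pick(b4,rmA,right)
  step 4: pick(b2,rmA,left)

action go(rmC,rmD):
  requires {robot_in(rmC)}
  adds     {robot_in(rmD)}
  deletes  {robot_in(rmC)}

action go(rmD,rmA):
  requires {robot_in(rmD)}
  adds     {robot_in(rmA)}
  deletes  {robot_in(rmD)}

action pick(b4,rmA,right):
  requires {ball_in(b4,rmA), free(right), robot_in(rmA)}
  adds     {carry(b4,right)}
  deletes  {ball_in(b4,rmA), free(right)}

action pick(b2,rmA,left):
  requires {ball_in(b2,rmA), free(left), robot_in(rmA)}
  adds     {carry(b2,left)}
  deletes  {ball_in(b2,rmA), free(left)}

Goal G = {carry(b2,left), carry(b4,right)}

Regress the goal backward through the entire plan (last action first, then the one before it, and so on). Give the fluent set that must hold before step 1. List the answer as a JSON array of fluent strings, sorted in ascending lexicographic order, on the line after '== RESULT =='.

Regress step by step:
  through step 4 (pick(b2,rmA,left)): drop {carry(b2,left)}, keep {carry(b4,right)}, require {ball_in(b2,rmA), free(left), robot_in(rmA)}
    → {ball_in(b2,rmA), carry(b4,right), free(left), robot_in(rmA)}
  through step 3 (pick(b4,rmA,right)): drop {carry(b4,right)}, keep {ball_in(b2,rmA), free(left), robot_in(rmA)}, require {ball_in(b4,rmA), free(right), robot_in(rmA)}
    → {ball_in(b2,rmA), ball_in(b4,rmA), free(left), free(right), robot_in(rmA)}
  through step 2 (go(rmD,rmA)): drop {robot_in(rmA)}, keep {ball_in(b2,rmA), ball_in(b4,rmA), free(left), free(right)}, require {robot_in(rmD)}
    → {ball_in(b2,rmA), ball_in(b4,rmA), free(left), free(right), robot_in(rmD)}
  through step 1 (go(rmC,rmD)): drop {robot_in(rmD)}, keep {ball_in(b2,rmA), ball_in(b4,rmA), free(left), free(right)}, require {robot_in(rmC)}
    → {ball_in(b2,rmA), ball_in(b4,rmA), free(left), free(right), robot_in(rmC)}

== RESULT ==
["ball_in(b2,rmA)", "ball_in(b4,rmA)", "free(left)", "free(right)", "robot_in(rmC)"]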